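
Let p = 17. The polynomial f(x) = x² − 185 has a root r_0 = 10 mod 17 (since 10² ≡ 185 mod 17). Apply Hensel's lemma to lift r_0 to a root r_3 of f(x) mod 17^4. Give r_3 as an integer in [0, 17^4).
r_3 = 49650 (mod 83521)

Hensel's recurrence: r_{i+1} = r_i − f(r_i)·(f′(r_i))^{-1} mod 17^{i+2}, with f′(x) = 2x. Iterate:
  r_0 = 10 (mod 17)
  r_1 = 231 (mod 289)
  r_2 = 520 (mod 4913)
  r_3 = 49650 (mod 83521)
Final: r_3 = 49650, and one checks f(r_3) ≡ 0 mod 17^4.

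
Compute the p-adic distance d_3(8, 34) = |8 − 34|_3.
d_3(8, 34) = 1

Step 1 — x − y = 8 − 34 = -26. Step 2 — v_3(-26) = 0 (factor: -26 = −(3^0 · 26); the sign does not affect v_p). Step 3 — |x − y|_3 = 3^{0} = 1.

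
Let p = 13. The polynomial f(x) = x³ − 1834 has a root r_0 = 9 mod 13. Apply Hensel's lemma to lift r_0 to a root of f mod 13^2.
r_1 = 113 (mod 169)

Hensel: r_{i+1} = r_i − f(r_i)/f′(r_i) mod 13^{i+2}, where f′(x) = 3x². Iterate:
  r_0 = 9 (mod 13)
  r_1 = 113 (mod 169)
Final: r = 113 with f(r) ≡ 0 mod 13^2.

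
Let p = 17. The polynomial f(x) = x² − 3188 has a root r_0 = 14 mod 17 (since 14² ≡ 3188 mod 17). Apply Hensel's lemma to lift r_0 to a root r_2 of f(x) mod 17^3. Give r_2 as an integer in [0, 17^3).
r_2 = 286 (mod 4913)

Hensel's recurrence: r_{i+1} = r_i − f(r_i)·(f′(r_i))^{-1} mod 17^{i+2}, with f′(x) = 2x. Iterate:
  r_0 = 14 (mod 17)
  r_1 = 286 (mod 289)
  r_2 = 286 (mod 4913)
Final: r_2 = 286, and one checks f(r_2) ≡ 0 mod 17^3.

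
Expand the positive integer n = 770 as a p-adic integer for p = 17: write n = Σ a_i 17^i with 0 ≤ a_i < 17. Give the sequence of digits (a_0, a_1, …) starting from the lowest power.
(a_0, a_1, …) = (5, 11, 2)

Repeated division by 17 gives the digits low-to-high: 770 = 5 + 11·17^1 + 2·17^2. Digit sequence: (5, 11, 2).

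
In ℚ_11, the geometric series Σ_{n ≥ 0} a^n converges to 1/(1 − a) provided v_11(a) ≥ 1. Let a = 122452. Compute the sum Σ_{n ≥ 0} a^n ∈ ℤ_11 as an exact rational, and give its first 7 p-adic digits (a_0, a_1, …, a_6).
Σ a^n = 1/(1 − a) = -1/122451;  first 7 digits = (1, 0, 0, 4, 8, 0, 5)

v_11(a) = 3 ≥ 1, so the series converges in ℤ_11 to 1/(1 − a) = 1/(1 − 122452) = -1/122451. Expand this rational in ℤ_11: compute digits iteratively via d_i = x_i mod 11, x_{i+1} = (x_i − d_i)/11. The first 7 digits are (1, 0, 0, 4, 8, 0, 5).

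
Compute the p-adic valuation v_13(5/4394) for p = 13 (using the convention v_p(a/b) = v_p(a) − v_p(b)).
v_13(5/4394) = -3

Factor powers of 13 from the numerator and denominator of the reduced fraction: 5 = 13^0 · 5 and 4394 = 13^3 · 2. Apply v_p(a/b) = v_p(a) − v_p(b): v_13(5/4394) = 0 − 3 = -3.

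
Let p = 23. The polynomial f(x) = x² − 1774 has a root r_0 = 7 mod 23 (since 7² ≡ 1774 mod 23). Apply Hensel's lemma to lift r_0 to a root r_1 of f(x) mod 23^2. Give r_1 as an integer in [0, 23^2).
r_1 = 168 (mod 529)

Hensel's recurrence: r_{i+1} = r_i − f(r_i)·(f′(r_i))^{-1} mod 23^{i+2}, with f′(x) = 2x. Iterate:
  r_0 = 7 (mod 23)
  r_1 = 168 (mod 529)
Final: r_1 = 168, and one checks f(r_1) ≡ 0 mod 23^2.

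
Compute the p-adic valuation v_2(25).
v_2(25) = 0

v_2(n) is the largest exponent k such that 2^k divides n. Factor out: 25 = 2^0 · 25. (Sign doesn't affect v_p.) So v_2(25) = 0.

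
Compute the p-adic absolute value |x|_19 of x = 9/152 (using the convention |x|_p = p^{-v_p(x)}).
|9/152|_19 = 19

Step 1 — compute v_19(x) by factoring powers of 19 out of the numerator and denominator: v_19(9/152) = -1. Step 2 — apply |x|_p = p^{-v_p(x)} = 19^{1} = 19.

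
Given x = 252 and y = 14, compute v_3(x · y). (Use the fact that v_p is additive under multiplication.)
v_3(3528) = 2

v_p(x) = 2 (factor: 252 = 3^2 · 28); v_p(y) = 0 (factor: 14 = 3^0 · 14). Additivity: v_p(xy) = v_p(x) + v_p(y) = 2 + 0 = 2. (Direct check: xy = 3528 = 3^2 · (392).)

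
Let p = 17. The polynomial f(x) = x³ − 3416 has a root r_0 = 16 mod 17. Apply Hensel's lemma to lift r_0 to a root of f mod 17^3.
r_2 = 1427 (mod 4913)

Hensel: r_{i+1} = r_i − f(r_i)/f′(r_i) mod 17^{i+2}, where f′(x) = 3x². Iterate:
  r_0 = 16 (mod 17)
  r_1 = 271 (mod 289)
  r_2 = 1427 (mod 4913)
Final: r = 1427 with f(r) ≡ 0 mod 17^3.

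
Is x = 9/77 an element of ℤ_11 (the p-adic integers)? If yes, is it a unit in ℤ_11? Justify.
x ∉ ℤ_11 (v_11(x) = -1 < 0)

ℤ_11 = {x ∈ ℚ_11 : v_11(x) ≥ 0} and ℤ_11^× = {x ∈ ℤ_11 : v_11(x) = 0}. Here v_11(9/77) = v_11(num) − v_11(den) = -1; compare against these criteria.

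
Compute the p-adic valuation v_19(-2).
v_19(-2) = 0

v_19(n) is the largest exponent k such that 19^k divides n. Factor out: -2 = -19^0 · 2. (Sign doesn't affect v_p.) So v_19(-2) = 0.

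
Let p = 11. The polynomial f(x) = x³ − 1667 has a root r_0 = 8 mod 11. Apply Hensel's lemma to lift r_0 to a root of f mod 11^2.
r_1 = 118 (mod 121)

Hensel: r_{i+1} = r_i − f(r_i)/f′(r_i) mod 11^{i+2}, where f′(x) = 3x². Iterate:
  r_0 = 8 (mod 11)
  r_1 = 118 (mod 121)
Final: r = 118 with f(r) ≡ 0 mod 11^2.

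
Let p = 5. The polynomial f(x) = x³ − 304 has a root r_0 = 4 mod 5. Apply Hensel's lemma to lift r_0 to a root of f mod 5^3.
r_2 = 34 (mod 125)

Hensel: r_{i+1} = r_i − f(r_i)/f′(r_i) mod 5^{i+2}, where f′(x) = 3x². Iterate:
  r_0 = 4 (mod 5)
  r_1 = 9 (mod 25)
  r_2 = 34 (mod 125)
Final: r = 34 with f(r) ≡ 0 mod 5^3.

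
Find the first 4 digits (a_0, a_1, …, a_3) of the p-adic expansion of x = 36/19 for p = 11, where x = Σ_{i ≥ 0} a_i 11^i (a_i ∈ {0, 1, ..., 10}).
(a_0, …, a_3) = (10, 1, 1, 8)

v_11(36/19) = 0 (numerator and denominator both coprime to 11), so x ∈ ℤ_11^×. Compute digits iteratively via a_i = x_i mod 11, x_{i+1} = (x_i − a_i)/11, with x_0 = x:
  x_0 = 36/19;  a_0 = 10;  x_1 = (x_0 − 10)/11 = -14/19
  x_1 = -14/19;  a_1 = 1;  x_2 = (x_1 − 1)/11 = -3/19
  x_2 = -3/19;  a_2 = 1;  x_3 = (x_2 − 1)/11 = -2/19
  x_3 = -2/19;  a_3 = 8;  x_4 = (x_3 − 8)/11 = -14/19
Digits: (10, 1, 1, 8).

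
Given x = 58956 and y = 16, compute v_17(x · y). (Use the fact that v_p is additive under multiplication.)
v_17(943296) = 3

v_p(x) = 3 (factor: 58956 = 17^3 · 12); v_p(y) = 0 (factor: 16 = 17^0 · 16). Additivity: v_p(xy) = v_p(x) + v_p(y) = 3 + 0 = 3. (Direct check: xy = 943296 = 17^3 · (192).)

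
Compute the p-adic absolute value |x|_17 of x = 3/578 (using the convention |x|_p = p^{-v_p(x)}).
|3/578|_17 = 289

Step 1 — compute v_17(x) by factoring powers of 17 out of the numerator and denominator: v_17(3/578) = -2. Step 2 — apply |x|_p = p^{-v_p(x)} = 17^{2} = 289.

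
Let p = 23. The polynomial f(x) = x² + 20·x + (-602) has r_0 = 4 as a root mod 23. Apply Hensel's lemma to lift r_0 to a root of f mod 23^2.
r_1 = 211 (mod 529)

Hensel: r_{i+1} = r_i − f(r_i)·(f′(r_i))^{-1} mod 23^{i+2}, f′(x) = 2x + 20. Iterate:
  r_0 = 4 (mod 23)
  r_1 = 211 (mod 529)
Final: r = 211 satisfies f(r) ≡ 0 mod 23^2.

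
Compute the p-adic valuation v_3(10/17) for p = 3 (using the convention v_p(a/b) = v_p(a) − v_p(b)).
v_3(10/17) = 0

Factor powers of 3 from the numerator and denominator of the reduced fraction: 10 = 3^0 · 10 and 17 = 3^0 · 17. Apply v_p(a/b) = v_p(a) − v_p(b): v_3(10/17) = 0 − 0 = 0.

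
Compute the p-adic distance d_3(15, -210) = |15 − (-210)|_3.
d_3(15, -210) = 1/9

Step 1 — x − y = 15 − (-210) = 225. Step 2 — v_3(225) = 2 (factor: 225 = (3^2 · 25); the sign does not affect v_p). Step 3 — |x − y|_3 = 3^{-2} = 1/9.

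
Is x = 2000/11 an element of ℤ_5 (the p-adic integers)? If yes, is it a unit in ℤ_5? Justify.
x ∈ ℤ_5 but not a unit; v_5(x) = 3 > 0

ℤ_5 = {x ∈ ℚ_5 : v_5(x) ≥ 0} and ℤ_5^× = {x ∈ ℤ_5 : v_5(x) = 0}. Here v_5(2000/11) = v_5(num) − v_5(den) = 3; compare against these criteria.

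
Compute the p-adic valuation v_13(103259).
v_13(103259) = 3

v_13(n) is the largest exponent k such that 13^k divides n. Factor out: 103259 = 13^3 · 47. (Sign doesn't affect v_p.) So v_13(103259) = 3.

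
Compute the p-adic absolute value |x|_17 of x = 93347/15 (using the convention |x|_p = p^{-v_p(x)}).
|93347/15|_17 = 1/4913

Step 1 — compute v_17(x) by factoring powers of 17 out of the numerator and denominator: v_17(93347/15) = 3. Step 2 — apply |x|_p = p^{-v_p(x)} = 17^{-3} = 1/4913.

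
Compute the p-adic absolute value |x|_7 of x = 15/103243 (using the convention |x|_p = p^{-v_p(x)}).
|15/103243|_7 = 2401

Step 1 — compute v_7(x) by factoring powers of 7 out of the numerator and denominator: v_7(15/103243) = -4. Step 2 — apply |x|_p = p^{-v_p(x)} = 7^{4} = 2401.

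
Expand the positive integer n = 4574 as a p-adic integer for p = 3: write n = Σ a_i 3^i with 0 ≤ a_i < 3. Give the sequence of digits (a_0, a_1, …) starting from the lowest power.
(a_0, a_1, …) = (2, 0, 1, 1, 2, 0, 0, 2)

Repeated division by 3 gives the digits low-to-high: 4574 = 2 + 1·3^2 + 1·3^3 + 2·3^4 + 2·3^7. Digit sequence: (2, 0, 1, 1, 2, 0, 0, 2).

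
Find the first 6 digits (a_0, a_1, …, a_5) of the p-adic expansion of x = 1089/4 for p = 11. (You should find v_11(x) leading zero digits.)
(a_0, …, a_5) = (0, 0, 5, 8, 2, 8)

v_11(1089/4) = 2, so a_0 = ... = a_1 = 0. Factor out: x = 11^2 · u with u = 9/4 a unit in ℤ_11. Expand u iteratively via a_{v+i} = u_i mod 11, u_{i+1} = (u_i − a_{v+i})/11:
  u_0 = 9/4;  a_2 = 5;  u_1 = (u_0 − 5)/11 = -1/4
  u_1 = -1/4;  a_3 = 8;  u_2 = (u_1 − 8)/11 = -3/4
  u_2 = -3/4;  a_4 = 2;  u_3 = (u_2 − 2)/11 = -1/4
  u_3 = -1/4;  a_5 = 8;  u_4 = (u_3 − 8)/11 = -3/4
Digits: (0, 0, 5, 8, 2, 8).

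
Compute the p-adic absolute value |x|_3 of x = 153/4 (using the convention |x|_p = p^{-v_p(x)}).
|153/4|_3 = 1/9

Step 1 — compute v_3(x) by factoring powers of 3 out of the numerator and denominator: v_3(153/4) = 2. Step 2 — apply |x|_p = p^{-v_p(x)} = 3^{-2} = 1/9.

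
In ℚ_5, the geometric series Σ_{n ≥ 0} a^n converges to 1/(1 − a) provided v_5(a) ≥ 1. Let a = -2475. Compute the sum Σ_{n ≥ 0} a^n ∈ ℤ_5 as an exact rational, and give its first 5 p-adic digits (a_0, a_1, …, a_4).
Σ a^n = 1/(1 − a) = 1/2476;  first 5 digits = (1, 0, 1, 0, 2)

v_5(a) = 2 ≥ 1, so the series converges in ℤ_5 to 1/(1 − a) = 1/(1 − (-2475)) = 1/2476. Expand this rational in ℤ_5: compute digits iteratively via d_i = x_i mod 5, x_{i+1} = (x_i − d_i)/5. The first 5 digits are (1, 0, 1, 0, 2).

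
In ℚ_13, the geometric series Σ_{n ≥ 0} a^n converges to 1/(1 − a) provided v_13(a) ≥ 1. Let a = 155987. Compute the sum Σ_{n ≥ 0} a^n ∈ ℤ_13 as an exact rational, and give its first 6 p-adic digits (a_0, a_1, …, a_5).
Σ a^n = 1/(1 − a) = -1/155986;  first 6 digits = (1, 0, 0, 6, 5, 0)

v_13(a) = 3 ≥ 1, so the series converges in ℤ_13 to 1/(1 − a) = 1/(1 − 155987) = -1/155986. Expand this rational in ℤ_13: compute digits iteratively via d_i = x_i mod 13, x_{i+1} = (x_i − d_i)/13. The first 6 digits are (1, 0, 0, 6, 5, 0).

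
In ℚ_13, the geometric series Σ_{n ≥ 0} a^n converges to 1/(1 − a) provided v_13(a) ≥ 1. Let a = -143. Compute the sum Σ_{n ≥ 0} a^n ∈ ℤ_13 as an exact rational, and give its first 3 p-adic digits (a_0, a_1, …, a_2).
Σ a^n = 1/(1 − a) = 1/144;  first 3 digits = (1, 2, 3)

v_13(a) = 1 ≥ 1, so the series converges in ℤ_13 to 1/(1 − a) = 1/(1 − (-143)) = 1/144. Expand this rational in ℤ_13: compute digits iteratively via d_i = x_i mod 13, x_{i+1} = (x_i − d_i)/13. The first 3 digits are (1, 2, 3).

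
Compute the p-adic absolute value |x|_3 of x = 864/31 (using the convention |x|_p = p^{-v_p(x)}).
|864/31|_3 = 1/27

Step 1 — compute v_3(x) by factoring powers of 3 out of the numerator and denominator: v_3(864/31) = 3. Step 2 — apply |x|_p = p^{-v_p(x)} = 3^{-3} = 1/27.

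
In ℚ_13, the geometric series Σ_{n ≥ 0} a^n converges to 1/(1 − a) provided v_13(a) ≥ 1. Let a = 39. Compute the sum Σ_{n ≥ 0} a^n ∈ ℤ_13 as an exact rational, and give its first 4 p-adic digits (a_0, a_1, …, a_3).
Σ a^n = 1/(1 − a) = -1/38;  first 4 digits = (1, 3, 9, 1)

v_13(a) = 1 ≥ 1, so the series converges in ℤ_13 to 1/(1 − a) = 1/(1 − 39) = -1/38. Expand this rational in ℤ_13: compute digits iteratively via d_i = x_i mod 13, x_{i+1} = (x_i − d_i)/13. The first 4 digits are (1, 3, 9, 1).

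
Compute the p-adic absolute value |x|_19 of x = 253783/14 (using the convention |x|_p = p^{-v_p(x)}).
|253783/14|_19 = 1/6859

Step 1 — compute v_19(x) by factoring powers of 19 out of the numerator and denominator: v_19(253783/14) = 3. Step 2 — apply |x|_p = p^{-v_p(x)} = 19^{-3} = 1/6859.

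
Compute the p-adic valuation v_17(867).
v_17(867) = 2

v_17(n) is the largest exponent k such that 17^k divides n. Factor out: 867 = 17^2 · 3. (Sign doesn't affect v_p.) So v_17(867) = 2.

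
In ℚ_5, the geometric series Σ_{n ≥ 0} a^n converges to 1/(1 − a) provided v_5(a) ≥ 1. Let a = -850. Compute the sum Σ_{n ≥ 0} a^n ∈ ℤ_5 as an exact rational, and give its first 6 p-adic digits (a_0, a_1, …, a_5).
Σ a^n = 1/(1 − a) = 1/851;  first 6 digits = (1, 0, 1, 3, 4, 0)

v_5(a) = 2 ≥ 1, so the series converges in ℤ_5 to 1/(1 − a) = 1/(1 − (-850)) = 1/851. Expand this rational in ℤ_5: compute digits iteratively via d_i = x_i mod 5, x_{i+1} = (x_i − d_i)/5. The first 6 digits are (1, 0, 1, 3, 4, 0).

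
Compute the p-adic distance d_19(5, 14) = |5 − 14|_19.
d_19(5, 14) = 1

Step 1 — x − y = 5 − 14 = -9. Step 2 — v_19(-9) = 0 (factor: -9 = −(19^0 · 9); the sign does not affect v_p). Step 3 — |x − y|_19 = 19^{0} = 1.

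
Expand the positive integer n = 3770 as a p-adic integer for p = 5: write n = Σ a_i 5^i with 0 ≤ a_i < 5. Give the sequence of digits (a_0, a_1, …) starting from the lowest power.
(a_0, a_1, …) = (0, 4, 0, 0, 1, 1)

Repeated division by 5 gives the digits low-to-high: 3770 = 4·5^1 + 1·5^4 + 1·5^5. Digit sequence: (0, 4, 0, 0, 1, 1).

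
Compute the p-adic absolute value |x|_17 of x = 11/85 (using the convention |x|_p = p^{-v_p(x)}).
|11/85|_17 = 17

Step 1 — compute v_17(x) by factoring powers of 17 out of the numerator and denominator: v_17(11/85) = -1. Step 2 — apply |x|_p = p^{-v_p(x)} = 17^{1} = 17.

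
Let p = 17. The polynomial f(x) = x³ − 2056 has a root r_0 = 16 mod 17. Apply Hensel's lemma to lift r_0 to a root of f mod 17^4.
r_3 = 50489 (mod 83521)

Hensel: r_{i+1} = r_i − f(r_i)/f′(r_i) mod 17^{i+2}, where f′(x) = 3x². Iterate:
  r_0 = 16 (mod 17)
  r_1 = 203 (mod 289)
  r_2 = 1359 (mod 4913)
  r_3 = 50489 (mod 83521)
Final: r = 50489 with f(r) ≡ 0 mod 17^4.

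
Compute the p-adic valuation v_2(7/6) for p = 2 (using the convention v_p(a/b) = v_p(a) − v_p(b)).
v_2(7/6) = -1

Factor powers of 2 from the numerator and denominator of the reduced fraction: 7 = 2^0 · 7 and 6 = 2^1 · 3. Apply v_p(a/b) = v_p(a) − v_p(b): v_2(7/6) = 0 − 1 = -1.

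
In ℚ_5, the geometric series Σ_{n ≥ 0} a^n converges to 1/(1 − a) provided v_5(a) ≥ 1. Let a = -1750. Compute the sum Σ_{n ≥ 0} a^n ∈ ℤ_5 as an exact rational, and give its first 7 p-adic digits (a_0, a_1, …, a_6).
Σ a^n = 1/(1 − a) = 1/1751;  first 7 digits = (1, 0, 0, 1, 2, 4, 0)

v_5(a) = 3 ≥ 1, so the series converges in ℤ_5 to 1/(1 − a) = 1/(1 − (-1750)) = 1/1751. Expand this rational in ℤ_5: compute digits iteratively via d_i = x_i mod 5, x_{i+1} = (x_i − d_i)/5. The first 7 digits are (1, 0, 0, 1, 2, 4, 0).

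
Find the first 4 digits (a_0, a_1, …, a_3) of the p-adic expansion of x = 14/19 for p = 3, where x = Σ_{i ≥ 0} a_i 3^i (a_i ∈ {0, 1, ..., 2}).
(a_0, …, a_3) = (2, 1, 0, 0)

v_3(14/19) = 0 (numerator and denominator both coprime to 3), so x ∈ ℤ_3^×. Compute digits iteratively via a_i = x_i mod 3, x_{i+1} = (x_i − a_i)/3, with x_0 = x:
  x_0 = 14/19;  a_0 = 2;  x_1 = (x_0 − 2)/3 = -8/19
  x_1 = -8/19;  a_1 = 1;  x_2 = (x_1 − 1)/3 = -9/19
  x_2 = -9/19;  a_2 = 0;  x_3 = (x_2 − 0)/3 = -3/19
  x_3 = -3/19;  a_3 = 0;  x_4 = (x_3 − 0)/3 = -1/19
Digits: (2, 1, 0, 0).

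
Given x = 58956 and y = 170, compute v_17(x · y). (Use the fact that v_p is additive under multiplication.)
v_17(10022520) = 4

v_p(x) = 3 (factor: 58956 = 17^3 · 12); v_p(y) = 1 (factor: 170 = 17^1 · 10). Additivity: v_p(xy) = v_p(x) + v_p(y) = 3 + 1 = 4. (Direct check: xy = 10022520 = 17^4 · (120).)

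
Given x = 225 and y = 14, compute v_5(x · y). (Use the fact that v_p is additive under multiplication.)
v_5(3150) = 2

v_p(x) = 2 (factor: 225 = 5^2 · 9); v_p(y) = 0 (factor: 14 = 5^0 · 14). Additivity: v_p(xy) = v_p(x) + v_p(y) = 2 + 0 = 2. (Direct check: xy = 3150 = 5^2 · (126).)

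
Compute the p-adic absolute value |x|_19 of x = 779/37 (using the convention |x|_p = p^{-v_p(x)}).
|779/37|_19 = 1/19

Step 1 — compute v_19(x) by factoring powers of 19 out of the numerator and denominator: v_19(779/37) = 1. Step 2 — apply |x|_p = p^{-v_p(x)} = 19^{-1} = 1/19.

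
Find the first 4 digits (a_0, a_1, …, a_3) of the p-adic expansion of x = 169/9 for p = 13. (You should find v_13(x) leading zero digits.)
(a_0, …, a_3) = (0, 0, 3, 7)

v_13(169/9) = 2, so a_0 = ... = a_1 = 0. Factor out: x = 13^2 · u with u = 1/9 a unit in ℤ_13. Expand u iteratively via a_{v+i} = u_i mod 13, u_{i+1} = (u_i − a_{v+i})/13:
  u_0 = 1/9;  a_2 = 3;  u_1 = (u_0 − 3)/13 = -2/9
  u_1 = -2/9;  a_3 = 7;  u_2 = (u_1 − 7)/13 = -5/9
Digits: (0, 0, 3, 7).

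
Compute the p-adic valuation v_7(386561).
v_7(386561) = 5

v_7(n) is the largest exponent k such that 7^k divides n. Factor out: 386561 = 7^5 · 23. (Sign doesn't affect v_p.) So v_7(386561) = 5.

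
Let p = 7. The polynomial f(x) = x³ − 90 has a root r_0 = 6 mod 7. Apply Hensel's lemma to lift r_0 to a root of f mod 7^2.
r_1 = 13 (mod 49)

Hensel: r_{i+1} = r_i − f(r_i)/f′(r_i) mod 7^{i+2}, where f′(x) = 3x². Iterate:
  r_0 = 6 (mod 7)
  r_1 = 13 (mod 49)
Final: r = 13 with f(r) ≡ 0 mod 7^2.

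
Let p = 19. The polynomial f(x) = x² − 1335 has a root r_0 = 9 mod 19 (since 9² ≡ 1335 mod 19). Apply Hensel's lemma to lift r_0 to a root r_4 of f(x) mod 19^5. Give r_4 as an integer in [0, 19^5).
r_4 = 2144178 (mod 2476099)

Hensel's recurrence: r_{i+1} = r_i − f(r_i)·(f′(r_i))^{-1} mod 19^{i+2}, with f′(x) = 2x. Iterate:
  r_0 = 9 (mod 19)
  r_1 = 199 (mod 361)
  r_2 = 4170 (mod 6859)
  r_3 = 59042 (mod 130321)
  r_4 = 2144178 (mod 2476099)
Final: r_4 = 2144178, and one checks f(r_4) ≡ 0 mod 19^5.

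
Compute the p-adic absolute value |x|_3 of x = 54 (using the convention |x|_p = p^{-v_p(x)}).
|54|_3 = 1/27

Step 1 — compute v_3(x) by factoring powers of 3 out of the numerator and denominator: v_3(54) = 3. Step 2 — apply |x|_p = p^{-v_p(x)} = 3^{-3} = 1/27.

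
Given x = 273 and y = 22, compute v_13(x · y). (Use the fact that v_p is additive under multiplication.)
v_13(6006) = 1

v_p(x) = 1 (factor: 273 = 13^1 · 21); v_p(y) = 0 (factor: 22 = 13^0 · 22). Additivity: v_p(xy) = v_p(x) + v_p(y) = 1 + 0 = 1. (Direct check: xy = 6006 = 13^1 · (462).)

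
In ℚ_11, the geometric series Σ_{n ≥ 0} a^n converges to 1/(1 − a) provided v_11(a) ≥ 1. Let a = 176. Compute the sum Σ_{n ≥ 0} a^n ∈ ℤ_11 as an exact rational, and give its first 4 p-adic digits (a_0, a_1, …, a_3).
Σ a^n = 1/(1 − a) = -1/175;  first 4 digits = (1, 5, 4, 5)

v_11(a) = 1 ≥ 1, so the series converges in ℤ_11 to 1/(1 − a) = 1/(1 − 176) = -1/175. Expand this rational in ℤ_11: compute digits iteratively via d_i = x_i mod 11, x_{i+1} = (x_i − d_i)/11. The first 4 digits are (1, 5, 4, 5).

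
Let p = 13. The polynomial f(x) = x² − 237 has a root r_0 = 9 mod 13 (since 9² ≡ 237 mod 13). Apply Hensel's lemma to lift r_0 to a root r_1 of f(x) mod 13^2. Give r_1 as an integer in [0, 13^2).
r_1 = 74 (mod 169)

Hensel's recurrence: r_{i+1} = r_i − f(r_i)·(f′(r_i))^{-1} mod 13^{i+2}, with f′(x) = 2x. Iterate:
  r_0 = 9 (mod 13)
  r_1 = 74 (mod 169)
Final: r_1 = 74, and one checks f(r_1) ≡ 0 mod 13^2.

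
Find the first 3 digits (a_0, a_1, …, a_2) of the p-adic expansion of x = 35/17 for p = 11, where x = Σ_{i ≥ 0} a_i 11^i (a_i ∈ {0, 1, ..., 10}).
(a_0, …, a_2) = (4, 5, 6)

v_11(35/17) = 0 (numerator and denominator both coprime to 11), so x ∈ ℤ_11^×. Compute digits iteratively via a_i = x_i mod 11, x_{i+1} = (x_i − a_i)/11, with x_0 = x:
  x_0 = 35/17;  a_0 = 4;  x_1 = (x_0 − 4)/11 = -3/17
  x_1 = -3/17;  a_1 = 5;  x_2 = (x_1 − 5)/11 = -8/17
  x_2 = -8/17;  a_2 = 6;  x_3 = (x_2 − 6)/11 = -10/17
Digits: (4, 5, 6).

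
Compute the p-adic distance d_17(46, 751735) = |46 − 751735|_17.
d_17(46, 751735) = 1/83521

Step 1 — x − y = 46 − 751735 = -751689. Step 2 — v_17(-751689) = 4 (factor: -751689 = −(17^4 · 9); the sign does not affect v_p). Step 3 — |x − y|_17 = 17^{-4} = 1/83521.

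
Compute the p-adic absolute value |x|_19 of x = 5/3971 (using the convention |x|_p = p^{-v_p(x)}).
|5/3971|_19 = 361

Step 1 — compute v_19(x) by factoring powers of 19 out of the numerator and denominator: v_19(5/3971) = -2. Step 2 — apply |x|_p = p^{-v_p(x)} = 19^{2} = 361.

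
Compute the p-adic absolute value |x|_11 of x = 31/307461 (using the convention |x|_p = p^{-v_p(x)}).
|31/307461|_11 = 14641

Step 1 — compute v_11(x) by factoring powers of 11 out of the numerator and denominator: v_11(31/307461) = -4. Step 2 — apply |x|_p = p^{-v_p(x)} = 11^{4} = 14641.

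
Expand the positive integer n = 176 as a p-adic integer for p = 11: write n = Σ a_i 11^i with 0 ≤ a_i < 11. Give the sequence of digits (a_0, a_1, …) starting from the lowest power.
(a_0, a_1, …) = (0, 5, 1)

Repeated division by 11 gives the digits low-to-high: 176 = 5·11^1 + 1·11^2. Digit sequence: (0, 5, 1).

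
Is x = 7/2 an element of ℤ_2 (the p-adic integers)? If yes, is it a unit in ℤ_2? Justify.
x ∉ ℤ_2 (v_2(x) = -1 < 0)

ℤ_2 = {x ∈ ℚ_2 : v_2(x) ≥ 0} and ℤ_2^× = {x ∈ ℤ_2 : v_2(x) = 0}. Here v_2(7/2) = v_2(num) − v_2(den) = -1; compare against these criteria.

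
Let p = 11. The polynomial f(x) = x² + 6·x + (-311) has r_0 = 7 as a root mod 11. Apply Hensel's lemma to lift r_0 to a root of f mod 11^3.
r_2 = 744 (mod 1331)

Hensel: r_{i+1} = r_i − f(r_i)·(f′(r_i))^{-1} mod 11^{i+2}, f′(x) = 2x + 6. Iterate:
  r_0 = 7 (mod 11)
  r_1 = 18 (mod 121)
  r_2 = 744 (mod 1331)
Final: r = 744 satisfies f(r) ≡ 0 mod 11^3.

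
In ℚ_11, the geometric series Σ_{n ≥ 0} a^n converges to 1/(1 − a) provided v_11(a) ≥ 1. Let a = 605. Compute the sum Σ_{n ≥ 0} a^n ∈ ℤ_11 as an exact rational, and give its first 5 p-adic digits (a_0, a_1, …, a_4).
Σ a^n = 1/(1 − a) = -1/604;  first 5 digits = (1, 0, 5, 0, 3)

v_11(a) = 2 ≥ 1, so the series converges in ℤ_11 to 1/(1 − a) = 1/(1 − 605) = -1/604. Expand this rational in ℤ_11: compute digits iteratively via d_i = x_i mod 11, x_{i+1} = (x_i − d_i)/11. The first 5 digits are (1, 0, 5, 0, 3).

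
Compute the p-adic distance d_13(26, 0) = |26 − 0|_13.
d_13(26, 0) = 1/13

Step 1 — x − y = 26 − 0 = 26. Step 2 — v_13(26) = 1 (factor: 26 = (13^1 · 2); the sign does not affect v_p). Step 3 — |x − y|_13 = 13^{-1} = 1/13.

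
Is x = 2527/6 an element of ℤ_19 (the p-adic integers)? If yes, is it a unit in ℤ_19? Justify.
x ∈ ℤ_19 but not a unit; v_19(x) = 2 > 0

ℤ_19 = {x ∈ ℚ_19 : v_19(x) ≥ 0} and ℤ_19^× = {x ∈ ℤ_19 : v_19(x) = 0}. Here v_19(2527/6) = v_19(num) − v_19(den) = 2; compare against these criteria.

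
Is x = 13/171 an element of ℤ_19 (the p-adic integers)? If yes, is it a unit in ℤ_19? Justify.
x ∉ ℤ_19 (v_19(x) = -1 < 0)

ℤ_19 = {x ∈ ℚ_19 : v_19(x) ≥ 0} and ℤ_19^× = {x ∈ ℤ_19 : v_19(x) = 0}. Here v_19(13/171) = v_19(num) − v_19(den) = -1; compare against these criteria.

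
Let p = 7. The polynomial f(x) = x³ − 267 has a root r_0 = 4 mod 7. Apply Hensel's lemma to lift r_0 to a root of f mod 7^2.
r_1 = 46 (mod 49)

Hensel: r_{i+1} = r_i − f(r_i)/f′(r_i) mod 7^{i+2}, where f′(x) = 3x². Iterate:
  r_0 = 4 (mod 7)
  r_1 = 46 (mod 49)
Final: r = 46 with f(r) ≡ 0 mod 7^2.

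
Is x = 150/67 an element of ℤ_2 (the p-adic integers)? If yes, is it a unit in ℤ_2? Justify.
x ∈ ℤ_2 but not a unit; v_2(x) = 1 > 0

ℤ_2 = {x ∈ ℚ_2 : v_2(x) ≥ 0} and ℤ_2^× = {x ∈ ℤ_2 : v_2(x) = 0}. Here v_2(150/67) = v_2(num) − v_2(den) = 1; compare against these criteria.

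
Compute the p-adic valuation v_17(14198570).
v_17(14198570) = 5

v_17(n) is the largest exponent k such that 17^k divides n. Factor out: 14198570 = 17^5 · 10. (Sign doesn't affect v_p.) So v_17(14198570) = 5.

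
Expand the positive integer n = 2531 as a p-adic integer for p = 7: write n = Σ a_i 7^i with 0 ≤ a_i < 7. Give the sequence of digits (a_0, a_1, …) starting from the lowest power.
(a_0, a_1, …) = (4, 4, 2, 0, 1)

Repeated division by 7 gives the digits low-to-high: 2531 = 4 + 4·7^1 + 2·7^2 + 1·7^4. Digit sequence: (4, 4, 2, 0, 1).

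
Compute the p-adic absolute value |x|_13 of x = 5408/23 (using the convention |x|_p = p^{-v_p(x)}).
|5408/23|_13 = 1/169

Step 1 — compute v_13(x) by factoring powers of 13 out of the numerator and denominator: v_13(5408/23) = 2. Step 2 — apply |x|_p = p^{-v_p(x)} = 13^{-2} = 1/169.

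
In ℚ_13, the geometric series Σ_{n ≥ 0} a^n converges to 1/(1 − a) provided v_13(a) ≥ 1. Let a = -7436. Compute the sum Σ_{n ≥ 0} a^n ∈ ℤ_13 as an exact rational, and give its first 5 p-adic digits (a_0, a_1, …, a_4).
Σ a^n = 1/(1 − a) = 1/7437;  first 5 digits = (1, 0, 8, 9, 11)

v_13(a) = 2 ≥ 1, so the series converges in ℤ_13 to 1/(1 − a) = 1/(1 − (-7436)) = 1/7437. Expand this rational in ℤ_13: compute digits iteratively via d_i = x_i mod 13, x_{i+1} = (x_i − d_i)/13. The first 5 digits are (1, 0, 8, 9, 11).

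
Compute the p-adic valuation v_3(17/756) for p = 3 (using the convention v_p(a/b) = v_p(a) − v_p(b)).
v_3(17/756) = -3

Factor powers of 3 from the numerator and denominator of the reduced fraction: 17 = 3^0 · 17 and 756 = 3^3 · 28. Apply v_p(a/b) = v_p(a) − v_p(b): v_3(17/756) = 0 − 3 = -3.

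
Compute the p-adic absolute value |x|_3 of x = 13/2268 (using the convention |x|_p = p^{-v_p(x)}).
|13/2268|_3 = 81

Step 1 — compute v_3(x) by factoring powers of 3 out of the numerator and denominator: v_3(13/2268) = -4. Step 2 — apply |x|_p = p^{-v_p(x)} = 3^{4} = 81.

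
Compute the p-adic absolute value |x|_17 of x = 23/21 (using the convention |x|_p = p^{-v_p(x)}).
|23/21|_17 = 1

Step 1 — compute v_17(x) by factoring powers of 17 out of the numerator and denominator: v_17(23/21) = 0. Step 2 — apply |x|_p = p^{-v_p(x)} = 17^{0} = 1.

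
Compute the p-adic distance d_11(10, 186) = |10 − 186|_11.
d_11(10, 186) = 1/11

Step 1 — x − y = 10 − 186 = -176. Step 2 — v_11(-176) = 1 (factor: -176 = −(11^1 · 16); the sign does not affect v_p). Step 3 — |x − y|_11 = 11^{-1} = 1/11.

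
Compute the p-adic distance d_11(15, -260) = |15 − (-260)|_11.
d_11(15, -260) = 1/11

Step 1 — x − y = 15 − (-260) = 275. Step 2 — v_11(275) = 1 (factor: 275 = (11^1 · 25); the sign does not affect v_p). Step 3 — |x − y|_11 = 11^{-1} = 1/11.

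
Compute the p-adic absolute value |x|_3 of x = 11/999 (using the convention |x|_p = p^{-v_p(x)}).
|11/999|_3 = 27

Step 1 — compute v_3(x) by factoring powers of 3 out of the numerator and denominator: v_3(11/999) = -3. Step 2 — apply |x|_p = p^{-v_p(x)} = 3^{3} = 27.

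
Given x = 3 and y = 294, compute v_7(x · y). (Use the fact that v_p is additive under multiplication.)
v_7(882) = 2

v_p(x) = 0 (factor: 3 = 7^0 · 3); v_p(y) = 2 (factor: 294 = 7^2 · 6). Additivity: v_p(xy) = v_p(x) + v_p(y) = 0 + 2 = 2. (Direct check: xy = 882 = 7^2 · (18).)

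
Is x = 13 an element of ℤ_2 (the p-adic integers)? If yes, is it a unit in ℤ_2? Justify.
x ∈ ℤ_2^× (unit); v_2(x) = 0

ℤ_2 = {x ∈ ℚ_2 : v_2(x) ≥ 0} and ℤ_2^× = {x ∈ ℤ_2 : v_2(x) = 0}. Here v_2(13) = v_2(num) − v_2(den) = 0; compare against these criteria.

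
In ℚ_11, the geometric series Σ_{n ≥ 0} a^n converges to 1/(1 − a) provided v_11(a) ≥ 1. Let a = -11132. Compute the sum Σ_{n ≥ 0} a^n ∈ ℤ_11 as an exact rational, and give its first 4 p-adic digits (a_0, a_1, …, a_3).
Σ a^n = 1/(1 − a) = 1/11133;  first 4 digits = (1, 0, 7, 2)

v_11(a) = 2 ≥ 1, so the series converges in ℤ_11 to 1/(1 − a) = 1/(1 − (-11132)) = 1/11133. Expand this rational in ℤ_11: compute digits iteratively via d_i = x_i mod 11, x_{i+1} = (x_i − d_i)/11. The first 4 digits are (1, 0, 7, 2).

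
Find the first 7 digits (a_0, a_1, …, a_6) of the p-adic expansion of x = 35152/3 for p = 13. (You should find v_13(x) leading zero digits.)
(a_0, …, a_6) = (0, 0, 0, 1, 9, 8, 8)

v_13(35152/3) = 3, so a_0 = ... = a_2 = 0. Factor out: x = 13^3 · u with u = 16/3 a unit in ℤ_13. Expand u iteratively via a_{v+i} = u_i mod 13, u_{i+1} = (u_i − a_{v+i})/13:
  u_0 = 16/3;  a_3 = 1;  u_1 = (u_0 − 1)/13 = 1/3
  u_1 = 1/3;  a_4 = 9;  u_2 = (u_1 − 9)/13 = -2/3
  u_2 = -2/3;  a_5 = 8;  u_3 = (u_2 − 8)/13 = -2/3
  u_3 = -2/3;  a_6 = 8;  u_4 = (u_3 − 8)/13 = -2/3
Digits: (0, 0, 0, 1, 9, 8, 8).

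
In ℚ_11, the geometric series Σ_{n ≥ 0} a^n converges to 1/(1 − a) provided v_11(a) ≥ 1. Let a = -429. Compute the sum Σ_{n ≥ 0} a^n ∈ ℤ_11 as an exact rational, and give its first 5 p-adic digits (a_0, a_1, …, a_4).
Σ a^n = 1/(1 − a) = 1/430;  first 5 digits = (1, 5, 10, 9, 7)

v_11(a) = 1 ≥ 1, so the series converges in ℤ_11 to 1/(1 − a) = 1/(1 − (-429)) = 1/430. Expand this rational in ℤ_11: compute digits iteratively via d_i = x_i mod 11, x_{i+1} = (x_i − d_i)/11. The first 5 digits are (1, 5, 10, 9, 7).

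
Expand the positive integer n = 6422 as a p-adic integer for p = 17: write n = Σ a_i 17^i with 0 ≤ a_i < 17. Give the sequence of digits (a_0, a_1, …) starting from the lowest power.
(a_0, a_1, …) = (13, 3, 5, 1)

Repeated division by 17 gives the digits low-to-high: 6422 = 13 + 3·17^1 + 5·17^2 + 1·17^3. Digit sequence: (13, 3, 5, 1).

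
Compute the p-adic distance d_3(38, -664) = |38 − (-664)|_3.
d_3(38, -664) = 1/27

Step 1 — x − y = 38 − (-664) = 702. Step 2 — v_3(702) = 3 (factor: 702 = (3^3 · 26); the sign does not affect v_p). Step 3 — |x − y|_3 = 3^{-3} = 1/27.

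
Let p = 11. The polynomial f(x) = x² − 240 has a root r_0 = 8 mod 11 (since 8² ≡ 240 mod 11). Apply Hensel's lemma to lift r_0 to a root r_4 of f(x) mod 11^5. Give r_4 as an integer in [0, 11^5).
r_4 = 121382 (mod 161051)

Hensel's recurrence: r_{i+1} = r_i − f(r_i)·(f′(r_i))^{-1} mod 11^{i+2}, with f′(x) = 2x. Iterate:
  r_0 = 8 (mod 11)
  r_1 = 19 (mod 121)
  r_2 = 261 (mod 1331)
  r_3 = 4254 (mod 14641)
  r_4 = 121382 (mod 161051)
Final: r_4 = 121382, and one checks f(r_4) ≡ 0 mod 11^5.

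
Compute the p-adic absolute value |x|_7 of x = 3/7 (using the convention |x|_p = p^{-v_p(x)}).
|3/7|_7 = 7

Step 1 — compute v_7(x) by factoring powers of 7 out of the numerator and denominator: v_7(3/7) = -1. Step 2 — apply |x|_p = p^{-v_p(x)} = 7^{1} = 7.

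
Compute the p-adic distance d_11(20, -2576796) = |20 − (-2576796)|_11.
d_11(20, -2576796) = 1/161051

Step 1 — x − y = 20 − (-2576796) = 2576816. Step 2 — v_11(2576816) = 5 (factor: 2576816 = (11^5 · 16); the sign does not affect v_p). Step 3 — |x − y|_11 = 11^{-5} = 1/161051.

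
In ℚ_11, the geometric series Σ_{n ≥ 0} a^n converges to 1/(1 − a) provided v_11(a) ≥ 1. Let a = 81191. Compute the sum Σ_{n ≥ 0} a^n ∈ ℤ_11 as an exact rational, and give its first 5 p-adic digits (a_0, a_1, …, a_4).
Σ a^n = 1/(1 − a) = -1/81190;  first 5 digits = (1, 0, 0, 6, 5)

v_11(a) = 3 ≥ 1, so the series converges in ℤ_11 to 1/(1 − a) = 1/(1 − 81191) = -1/81190. Expand this rational in ℤ_11: compute digits iteratively via d_i = x_i mod 11, x_{i+1} = (x_i − d_i)/11. The first 5 digits are (1, 0, 0, 6, 5).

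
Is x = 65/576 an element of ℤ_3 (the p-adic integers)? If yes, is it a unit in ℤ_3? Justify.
x ∉ ℤ_3 (v_3(x) = -2 < 0)

ℤ_3 = {x ∈ ℚ_3 : v_3(x) ≥ 0} and ℤ_3^× = {x ∈ ℤ_3 : v_3(x) = 0}. Here v_3(65/576) = v_3(num) − v_3(den) = -2; compare against these criteria.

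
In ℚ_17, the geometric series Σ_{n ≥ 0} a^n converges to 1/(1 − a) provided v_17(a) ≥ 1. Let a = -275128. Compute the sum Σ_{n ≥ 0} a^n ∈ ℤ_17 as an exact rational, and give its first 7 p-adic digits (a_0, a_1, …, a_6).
Σ a^n = 1/(1 − a) = 1/275129;  first 7 digits = (1, 0, 0, 12, 13, 16, 7)

v_17(a) = 3 ≥ 1, so the series converges in ℤ_17 to 1/(1 − a) = 1/(1 − (-275128)) = 1/275129. Expand this rational in ℤ_17: compute digits iteratively via d_i = x_i mod 17, x_{i+1} = (x_i − d_i)/17. The first 7 digits are (1, 0, 0, 12, 13, 16, 7).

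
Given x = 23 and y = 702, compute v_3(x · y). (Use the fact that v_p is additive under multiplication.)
v_3(16146) = 3

v_p(x) = 0 (factor: 23 = 3^0 · 23); v_p(y) = 3 (factor: 702 = 3^3 · 26). Additivity: v_p(xy) = v_p(x) + v_p(y) = 0 + 3 = 3. (Direct check: xy = 16146 = 3^3 · (598).)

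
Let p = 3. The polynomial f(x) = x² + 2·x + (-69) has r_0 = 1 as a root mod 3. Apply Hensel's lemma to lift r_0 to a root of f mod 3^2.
r_1 = 4 (mod 9)

Hensel: r_{i+1} = r_i − f(r_i)·(f′(r_i))^{-1} mod 3^{i+2}, f′(x) = 2x + 2. Iterate:
  r_0 = 1 (mod 3)
  r_1 = 4 (mod 9)
Final: r = 4 satisfies f(r) ≡ 0 mod 3^2.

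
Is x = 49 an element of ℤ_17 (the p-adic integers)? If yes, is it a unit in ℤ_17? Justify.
x ∈ ℤ_17^× (unit); v_17(x) = 0

ℤ_17 = {x ∈ ℚ_17 : v_17(x) ≥ 0} and ℤ_17^× = {x ∈ ℤ_17 : v_17(x) = 0}. Here v_17(49) = v_17(num) − v_17(den) = 0; compare against these criteria.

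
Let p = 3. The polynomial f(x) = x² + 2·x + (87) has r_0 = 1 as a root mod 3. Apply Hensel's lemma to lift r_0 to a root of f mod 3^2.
r_1 = 1 (mod 9)

Hensel: r_{i+1} = r_i − f(r_i)·(f′(r_i))^{-1} mod 3^{i+2}, f′(x) = 2x + 2. Iterate:
  r_0 = 1 (mod 3)
  r_1 = 1 (mod 9)
Final: r = 1 satisfies f(r) ≡ 0 mod 3^2.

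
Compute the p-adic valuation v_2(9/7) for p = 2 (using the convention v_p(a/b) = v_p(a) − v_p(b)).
v_2(9/7) = 0

Factor powers of 2 from the numerator and denominator of the reduced fraction: 9 = 2^0 · 9 and 7 = 2^0 · 7. Apply v_p(a/b) = v_p(a) − v_p(b): v_2(9/7) = 0 − 0 = 0.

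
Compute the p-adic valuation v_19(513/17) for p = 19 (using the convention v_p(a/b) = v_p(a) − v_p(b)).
v_19(513/17) = 1

Factor powers of 19 from the numerator and denominator of the reduced fraction: 513 = 19^1 · 27 and 17 = 19^0 · 17. Apply v_p(a/b) = v_p(a) − v_p(b): v_19(513/17) = 1 − 0 = 1.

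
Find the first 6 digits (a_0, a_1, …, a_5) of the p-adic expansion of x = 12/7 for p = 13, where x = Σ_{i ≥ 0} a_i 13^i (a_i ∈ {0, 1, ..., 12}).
(a_0, …, a_5) = (11, 3, 9, 3, 9, 3)

v_13(12/7) = 0 (numerator and denominator both coprime to 13), so x ∈ ℤ_13^×. Compute digits iteratively via a_i = x_i mod 13, x_{i+1} = (x_i − a_i)/13, with x_0 = x:
  x_0 = 12/7;  a_0 = 11;  x_1 = (x_0 − 11)/13 = -5/7
  x_1 = -5/7;  a_1 = 3;  x_2 = (x_1 − 3)/13 = -2/7
  x_2 = -2/7;  a_2 = 9;  x_3 = (x_2 − 9)/13 = -5/7
  x_3 = -5/7;  a_3 = 3;  x_4 = (x_3 − 3)/13 = -2/7
  x_4 = -2/7;  a_4 = 9;  x_5 = (x_4 − 9)/13 = -5/7
  x_5 = -5/7;  a_5 = 3;  x_6 = (x_5 − 3)/13 = -2/7
Digits: (11, 3, 9, 3, 9, 3).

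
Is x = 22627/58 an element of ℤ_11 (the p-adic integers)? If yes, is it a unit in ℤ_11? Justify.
x ∈ ℤ_11 but not a unit; v_11(x) = 3 > 0

ℤ_11 = {x ∈ ℚ_11 : v_11(x) ≥ 0} and ℤ_11^× = {x ∈ ℤ_11 : v_11(x) = 0}. Here v_11(22627/58) = v_11(num) − v_11(den) = 3; compare against these criteria.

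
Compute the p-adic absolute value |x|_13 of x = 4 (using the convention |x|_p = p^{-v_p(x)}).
|4|_13 = 1

Step 1 — compute v_13(x) by factoring powers of 13 out of the numerator and denominator: v_13(4) = 0. Step 2 — apply |x|_p = p^{-v_p(x)} = 13^{0} = 1.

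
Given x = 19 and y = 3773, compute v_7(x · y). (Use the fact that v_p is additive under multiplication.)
v_7(71687) = 3

v_p(x) = 0 (factor: 19 = 7^0 · 19); v_p(y) = 3 (factor: 3773 = 7^3 · 11). Additivity: v_p(xy) = v_p(x) + v_p(y) = 0 + 3 = 3. (Direct check: xy = 71687 = 7^3 · (209).)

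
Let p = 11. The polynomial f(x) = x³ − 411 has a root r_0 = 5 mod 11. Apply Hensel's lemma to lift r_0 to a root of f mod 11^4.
r_3 = 11962 (mod 14641)

Hensel: r_{i+1} = r_i − f(r_i)/f′(r_i) mod 11^{i+2}, where f′(x) = 3x². Iterate:
  r_0 = 5 (mod 11)
  r_1 = 104 (mod 121)
  r_2 = 1314 (mod 1331)
  r_3 = 11962 (mod 14641)
Final: r = 11962 with f(r) ≡ 0 mod 11^4.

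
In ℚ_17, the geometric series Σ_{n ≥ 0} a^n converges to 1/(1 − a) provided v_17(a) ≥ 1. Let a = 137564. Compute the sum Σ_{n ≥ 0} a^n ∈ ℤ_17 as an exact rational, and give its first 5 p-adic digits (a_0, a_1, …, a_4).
Σ a^n = 1/(1 − a) = -1/137563;  first 5 digits = (1, 0, 0, 11, 1)

v_17(a) = 3 ≥ 1, so the series converges in ℤ_17 to 1/(1 − a) = 1/(1 − 137564) = -1/137563. Expand this rational in ℤ_17: compute digits iteratively via d_i = x_i mod 17, x_{i+1} = (x_i − d_i)/17. The first 5 digits are (1, 0, 0, 11, 1).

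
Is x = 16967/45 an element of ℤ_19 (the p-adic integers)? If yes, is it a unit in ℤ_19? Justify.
x ∈ ℤ_19 but not a unit; v_19(x) = 2 > 0

ℤ_19 = {x ∈ ℚ_19 : v_19(x) ≥ 0} and ℤ_19^× = {x ∈ ℤ_19 : v_19(x) = 0}. Here v_19(16967/45) = v_19(num) − v_19(den) = 2; compare against these criteria.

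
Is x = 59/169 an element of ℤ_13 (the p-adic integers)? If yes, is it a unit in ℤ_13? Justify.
x ∉ ℤ_13 (v_13(x) = -2 < 0)

ℤ_13 = {x ∈ ℚ_13 : v_13(x) ≥ 0} and ℤ_13^× = {x ∈ ℤ_13 : v_13(x) = 0}. Here v_13(59/169) = v_13(num) − v_13(den) = -2; compare against these criteria.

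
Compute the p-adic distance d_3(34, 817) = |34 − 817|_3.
d_3(34, 817) = 1/27

Step 1 — x − y = 34 − 817 = -783. Step 2 — v_3(-783) = 3 (factor: -783 = −(3^3 · 29); the sign does not affect v_p). Step 3 — |x − y|_3 = 3^{-3} = 1/27.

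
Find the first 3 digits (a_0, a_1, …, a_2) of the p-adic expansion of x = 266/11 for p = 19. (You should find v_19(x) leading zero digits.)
(a_0, …, a_2) = (0, 3, 12)

v_19(266/11) = 1, so a_0 = ... = a_0 = 0. Factor out: x = 19^1 · u with u = 14/11 a unit in ℤ_19. Expand u iteratively via a_{v+i} = u_i mod 19, u_{i+1} = (u_i − a_{v+i})/19:
  u_0 = 14/11;  a_1 = 3;  u_1 = (u_0 − 3)/19 = -1/11
  u_1 = -1/11;  a_2 = 12;  u_2 = (u_1 − 12)/19 = -7/11
Digits: (0, 3, 12).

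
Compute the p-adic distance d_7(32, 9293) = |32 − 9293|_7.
d_7(32, 9293) = 1/343

Step 1 — x − y = 32 − 9293 = -9261. Step 2 — v_7(-9261) = 3 (factor: -9261 = −(7^3 · 27); the sign does not affect v_p). Step 3 — |x − y|_7 = 7^{-3} = 1/343.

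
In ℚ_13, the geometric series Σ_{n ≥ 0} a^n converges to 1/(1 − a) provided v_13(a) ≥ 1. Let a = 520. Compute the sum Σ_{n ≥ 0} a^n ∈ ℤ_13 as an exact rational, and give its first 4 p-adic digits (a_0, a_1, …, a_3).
Σ a^n = 1/(1 − a) = -1/519;  first 4 digits = (1, 1, 4, 7)

v_13(a) = 1 ≥ 1, so the series converges in ℤ_13 to 1/(1 − a) = 1/(1 − 520) = -1/519. Expand this rational in ℤ_13: compute digits iteratively via d_i = x_i mod 13, x_{i+1} = (x_i − d_i)/13. The first 4 digits are (1, 1, 4, 7).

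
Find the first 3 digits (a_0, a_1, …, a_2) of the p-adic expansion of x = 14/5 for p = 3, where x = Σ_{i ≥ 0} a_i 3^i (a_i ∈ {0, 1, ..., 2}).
(a_0, …, a_2) = (1, 0, 2)

v_3(14/5) = 0 (numerator and denominator both coprime to 3), so x ∈ ℤ_3^×. Compute digits iteratively via a_i = x_i mod 3, x_{i+1} = (x_i − a_i)/3, with x_0 = x:
  x_0 = 14/5;  a_0 = 1;  x_1 = (x_0 − 1)/3 = 3/5
  x_1 = 3/5;  a_1 = 0;  x_2 = (x_1 − 0)/3 = 1/5
  x_2 = 1/5;  a_2 = 2;  x_3 = (x_2 − 2)/3 = -3/5
Digits: (1, 0, 2).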